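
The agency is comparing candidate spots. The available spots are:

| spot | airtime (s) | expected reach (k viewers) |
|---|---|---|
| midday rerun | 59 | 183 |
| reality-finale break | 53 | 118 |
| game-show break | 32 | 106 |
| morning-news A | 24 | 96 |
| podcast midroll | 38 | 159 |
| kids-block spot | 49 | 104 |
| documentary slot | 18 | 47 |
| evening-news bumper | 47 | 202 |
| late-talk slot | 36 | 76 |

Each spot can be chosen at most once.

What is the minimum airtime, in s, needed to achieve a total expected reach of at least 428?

Look for the lowest-airtime combination reaching 428.
morning-news A + podcast midroll + evening-news bumper reaches 457 using 109 s.
No combination under 109 s hits 428.

109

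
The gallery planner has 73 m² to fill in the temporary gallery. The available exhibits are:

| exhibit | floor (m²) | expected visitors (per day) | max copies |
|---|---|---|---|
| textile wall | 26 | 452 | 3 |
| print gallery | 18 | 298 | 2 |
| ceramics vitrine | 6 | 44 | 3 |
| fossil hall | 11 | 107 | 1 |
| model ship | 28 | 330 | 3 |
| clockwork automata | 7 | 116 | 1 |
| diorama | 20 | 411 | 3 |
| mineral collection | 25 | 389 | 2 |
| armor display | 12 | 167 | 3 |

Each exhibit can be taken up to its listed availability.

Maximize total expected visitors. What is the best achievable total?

1400

Ranking by ratio (expected visitors/m²): diorama 20.55, textile wall 17.38, clockwork automata 16.57, print gallery 16.56.
A density-first pass picks ceramics vitrine + clockwork automata + 3×diorama — 1393 at 73 m².
Replace ceramics vitrine and clockwork automata with armor display: the trade gains 7 net, giving 1400 at 72 m².
The spare 1 m² is too small for any remaining exhibit, and no exchange beats 1400.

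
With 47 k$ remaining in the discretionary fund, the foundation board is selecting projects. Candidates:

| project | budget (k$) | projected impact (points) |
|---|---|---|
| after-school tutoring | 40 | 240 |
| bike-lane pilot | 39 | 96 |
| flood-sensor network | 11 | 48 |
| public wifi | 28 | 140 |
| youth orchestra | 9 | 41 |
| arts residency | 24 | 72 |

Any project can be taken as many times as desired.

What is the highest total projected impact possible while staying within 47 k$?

The ratio ordering already packs tightly: after-school tutoring, 40 k$, 240.
Every other selection either busts 47 k$ or fails to beat 240.

240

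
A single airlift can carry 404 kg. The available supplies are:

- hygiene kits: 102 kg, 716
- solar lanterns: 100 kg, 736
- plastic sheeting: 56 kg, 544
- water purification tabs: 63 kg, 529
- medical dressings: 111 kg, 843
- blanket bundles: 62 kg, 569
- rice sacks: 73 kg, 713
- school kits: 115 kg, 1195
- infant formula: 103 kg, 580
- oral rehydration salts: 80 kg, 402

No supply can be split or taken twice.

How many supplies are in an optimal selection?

Best achievable people served is 3573.
One optimal bundle: solar lanterns + plastic sheeting + water purification tabs + blanket bundles + school kits (396 kg).
All optima have 5 supplies.

5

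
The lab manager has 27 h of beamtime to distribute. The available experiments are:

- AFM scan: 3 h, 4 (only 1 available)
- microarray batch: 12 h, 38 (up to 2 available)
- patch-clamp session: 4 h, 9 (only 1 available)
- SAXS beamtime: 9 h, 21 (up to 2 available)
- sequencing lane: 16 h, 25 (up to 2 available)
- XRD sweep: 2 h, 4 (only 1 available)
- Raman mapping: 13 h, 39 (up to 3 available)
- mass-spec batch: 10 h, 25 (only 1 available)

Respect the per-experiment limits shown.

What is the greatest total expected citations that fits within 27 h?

81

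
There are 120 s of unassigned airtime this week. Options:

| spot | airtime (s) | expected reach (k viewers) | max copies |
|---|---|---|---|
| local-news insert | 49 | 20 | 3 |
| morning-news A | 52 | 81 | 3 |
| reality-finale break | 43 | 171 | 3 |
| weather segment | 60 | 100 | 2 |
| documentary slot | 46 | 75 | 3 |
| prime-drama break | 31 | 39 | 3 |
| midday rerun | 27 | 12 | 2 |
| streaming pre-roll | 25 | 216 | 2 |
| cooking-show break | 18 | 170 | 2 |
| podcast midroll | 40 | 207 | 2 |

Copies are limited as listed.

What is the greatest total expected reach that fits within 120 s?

Prime-drama break + 2×streaming pre-roll + 2×cooking-show break uses 117 of the 120 s and totals 811.
No other feasible combination exceeds 811.

811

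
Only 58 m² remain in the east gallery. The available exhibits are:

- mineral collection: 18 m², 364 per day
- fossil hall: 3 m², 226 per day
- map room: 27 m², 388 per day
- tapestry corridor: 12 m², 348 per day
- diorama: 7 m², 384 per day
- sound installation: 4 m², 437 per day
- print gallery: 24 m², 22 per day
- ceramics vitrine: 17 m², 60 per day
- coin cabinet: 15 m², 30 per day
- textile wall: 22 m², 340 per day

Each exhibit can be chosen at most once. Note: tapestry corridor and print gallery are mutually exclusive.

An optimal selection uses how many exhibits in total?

Optimal total is 1783.
For example fossil hall + map room + tapestry corridor + diorama + sound installation achieves it, using 53 m².
All optima have 5 exhibits.

5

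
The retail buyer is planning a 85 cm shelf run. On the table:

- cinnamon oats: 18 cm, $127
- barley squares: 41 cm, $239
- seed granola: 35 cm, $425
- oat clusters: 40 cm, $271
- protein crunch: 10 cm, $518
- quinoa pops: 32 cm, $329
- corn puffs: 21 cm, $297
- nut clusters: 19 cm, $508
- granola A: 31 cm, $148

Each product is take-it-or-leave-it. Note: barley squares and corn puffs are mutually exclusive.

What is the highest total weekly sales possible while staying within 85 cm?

1748

The ratio ordering already packs tightly: seed granola + protein crunch + corn puffs + nut clusters, 85 cm, 1748.
Every other selection either busts 85 cm or breaks a pairing rule or fails to beat 1748.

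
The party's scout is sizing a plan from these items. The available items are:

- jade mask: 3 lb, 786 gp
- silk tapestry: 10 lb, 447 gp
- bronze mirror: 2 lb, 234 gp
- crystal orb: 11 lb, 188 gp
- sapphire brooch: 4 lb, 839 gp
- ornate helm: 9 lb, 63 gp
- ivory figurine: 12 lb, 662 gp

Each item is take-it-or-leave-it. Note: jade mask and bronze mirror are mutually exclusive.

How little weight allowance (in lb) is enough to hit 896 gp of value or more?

Minimise lb subject to total value ≥ 896.
bronze mirror + sapphire brooch reaches 1073 using 6 lb.
Below 6 lb the best achievable stays under 896.

6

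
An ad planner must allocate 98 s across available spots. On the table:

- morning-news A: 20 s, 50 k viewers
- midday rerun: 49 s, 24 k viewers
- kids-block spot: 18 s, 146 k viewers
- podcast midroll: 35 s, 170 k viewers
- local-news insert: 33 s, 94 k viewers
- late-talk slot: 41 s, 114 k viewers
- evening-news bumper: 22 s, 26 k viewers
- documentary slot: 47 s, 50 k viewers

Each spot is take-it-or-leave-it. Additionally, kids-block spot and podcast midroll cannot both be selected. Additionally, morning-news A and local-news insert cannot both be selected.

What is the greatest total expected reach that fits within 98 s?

354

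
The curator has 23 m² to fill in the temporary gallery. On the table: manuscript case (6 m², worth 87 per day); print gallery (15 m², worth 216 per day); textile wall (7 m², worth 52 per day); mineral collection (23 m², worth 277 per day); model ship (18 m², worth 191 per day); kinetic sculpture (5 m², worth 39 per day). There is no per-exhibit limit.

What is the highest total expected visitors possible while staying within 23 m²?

By expected visitors per m²: manuscript case 14.50, print gallery 14.40, mineral collection 12.04, model ship 10.61 lead.
Greedy by ratio would take 3×manuscript case + kinetic sculpture: 23 m² used, total 300.
The 17 m² tied up in 2×manuscript case and kinetic sculpture is better spent on print gallery — total rises to 303 (21 m²).

303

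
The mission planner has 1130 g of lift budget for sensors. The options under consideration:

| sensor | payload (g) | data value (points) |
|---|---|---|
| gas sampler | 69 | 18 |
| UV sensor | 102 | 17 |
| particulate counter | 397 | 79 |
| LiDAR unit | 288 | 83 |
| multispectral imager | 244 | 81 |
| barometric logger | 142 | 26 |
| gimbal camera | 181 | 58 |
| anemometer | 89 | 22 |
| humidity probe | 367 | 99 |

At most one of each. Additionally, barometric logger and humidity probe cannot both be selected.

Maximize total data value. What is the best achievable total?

321

Taking LiDAR unit + multispectral imager + gimbal camera + humidity probe: 1080 g used, 321 in data value.
The closest alternative, gas sampler + UV sensor + LiDAR unit + multispectral imager + barometric logger + gimbal camera + anemometer, reaches only 305.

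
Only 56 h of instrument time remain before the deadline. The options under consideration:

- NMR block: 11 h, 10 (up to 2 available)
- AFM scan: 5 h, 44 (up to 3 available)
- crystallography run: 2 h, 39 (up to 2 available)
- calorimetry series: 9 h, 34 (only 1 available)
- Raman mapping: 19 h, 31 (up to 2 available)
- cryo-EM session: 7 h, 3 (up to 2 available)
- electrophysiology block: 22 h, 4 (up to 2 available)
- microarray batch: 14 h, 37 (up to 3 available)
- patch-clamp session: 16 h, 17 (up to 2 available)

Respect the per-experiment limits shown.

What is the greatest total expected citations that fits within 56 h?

318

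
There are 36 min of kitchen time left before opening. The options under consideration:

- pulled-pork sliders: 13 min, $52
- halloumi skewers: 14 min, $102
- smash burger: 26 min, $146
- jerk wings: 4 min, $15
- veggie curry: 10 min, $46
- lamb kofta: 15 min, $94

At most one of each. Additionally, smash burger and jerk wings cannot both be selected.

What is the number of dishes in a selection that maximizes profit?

Optimal total is 211.
halloumi skewers + jerk wings + lamb kofta hits 211 at 33 min.
Every optimal selection uses 3 dishes.

3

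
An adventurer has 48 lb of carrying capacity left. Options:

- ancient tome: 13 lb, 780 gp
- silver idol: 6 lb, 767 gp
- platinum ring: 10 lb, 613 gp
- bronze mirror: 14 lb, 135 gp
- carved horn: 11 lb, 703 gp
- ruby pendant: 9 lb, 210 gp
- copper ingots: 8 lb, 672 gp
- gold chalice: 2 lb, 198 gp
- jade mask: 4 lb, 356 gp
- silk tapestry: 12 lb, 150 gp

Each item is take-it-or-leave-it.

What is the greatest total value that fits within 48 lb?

3535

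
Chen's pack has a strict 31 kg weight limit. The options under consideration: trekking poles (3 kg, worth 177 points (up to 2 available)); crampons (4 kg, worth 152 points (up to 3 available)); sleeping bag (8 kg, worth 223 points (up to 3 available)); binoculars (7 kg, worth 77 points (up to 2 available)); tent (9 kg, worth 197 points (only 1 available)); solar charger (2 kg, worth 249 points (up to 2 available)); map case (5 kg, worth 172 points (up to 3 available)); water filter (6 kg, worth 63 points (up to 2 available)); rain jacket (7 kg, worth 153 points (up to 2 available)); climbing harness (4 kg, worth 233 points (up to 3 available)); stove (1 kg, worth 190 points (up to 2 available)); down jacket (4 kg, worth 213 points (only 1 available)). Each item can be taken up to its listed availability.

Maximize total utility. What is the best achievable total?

Taking 2×trekking poles + 2×solar charger + 3×climbing harness + 2×stove + down jacket: 28 kg used, 2144 in utility.
That's the maximum — no swap from here does better than 2144.

2144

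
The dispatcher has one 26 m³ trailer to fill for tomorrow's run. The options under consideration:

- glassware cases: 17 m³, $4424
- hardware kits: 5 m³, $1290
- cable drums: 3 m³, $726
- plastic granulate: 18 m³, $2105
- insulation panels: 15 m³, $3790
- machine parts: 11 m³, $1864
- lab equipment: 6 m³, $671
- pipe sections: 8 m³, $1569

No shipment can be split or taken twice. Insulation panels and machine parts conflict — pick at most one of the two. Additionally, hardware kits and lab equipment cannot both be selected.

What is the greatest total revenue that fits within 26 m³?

Taking glassware cases + hardware kits + cable drums: 25 m³ used, 6440 in revenue.
Next best is cable drums + insulation panels + pipe sections at 6085 (26 m³) — short by 355.

6440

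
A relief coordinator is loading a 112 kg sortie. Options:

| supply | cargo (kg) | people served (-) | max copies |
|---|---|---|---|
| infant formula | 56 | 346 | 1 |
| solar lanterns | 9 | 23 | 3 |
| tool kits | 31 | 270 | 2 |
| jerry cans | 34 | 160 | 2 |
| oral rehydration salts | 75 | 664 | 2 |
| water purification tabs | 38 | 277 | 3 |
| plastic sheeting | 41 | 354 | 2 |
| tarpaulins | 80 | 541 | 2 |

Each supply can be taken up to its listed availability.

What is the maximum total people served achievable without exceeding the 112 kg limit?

934

By people served per kg: oral rehydration salts 8.85, tool kits 8.71, plastic sheeting 8.63 lead.
Best packing: tool kits + oral rehydration salts — 106 kg, 934 total.
Nothing else within 112 kg beats 934.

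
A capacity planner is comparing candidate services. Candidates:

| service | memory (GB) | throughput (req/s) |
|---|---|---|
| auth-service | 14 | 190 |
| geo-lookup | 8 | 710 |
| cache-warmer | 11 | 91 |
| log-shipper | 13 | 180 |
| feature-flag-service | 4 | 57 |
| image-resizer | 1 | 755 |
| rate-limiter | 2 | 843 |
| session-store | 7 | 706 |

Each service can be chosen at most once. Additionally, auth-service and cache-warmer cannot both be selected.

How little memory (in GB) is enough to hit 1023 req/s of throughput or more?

Need the lightest bundle worth ≥ 1023.
Taking image-resizer + rate-limiter gives 1598 (≥ 1023) for 3 GB.
Below 3 GB the best achievable stays under 1023.

3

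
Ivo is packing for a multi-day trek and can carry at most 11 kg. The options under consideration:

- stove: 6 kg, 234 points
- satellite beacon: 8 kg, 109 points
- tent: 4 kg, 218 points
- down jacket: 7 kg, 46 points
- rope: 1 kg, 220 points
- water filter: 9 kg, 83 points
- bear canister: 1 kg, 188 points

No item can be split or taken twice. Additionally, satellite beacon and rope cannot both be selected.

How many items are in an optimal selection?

3

The maximum utility within 11 kg is 672.
stove + tent + rope hits 672 at 11 kg.
Any selection reaching 672 contains exactly 3 items.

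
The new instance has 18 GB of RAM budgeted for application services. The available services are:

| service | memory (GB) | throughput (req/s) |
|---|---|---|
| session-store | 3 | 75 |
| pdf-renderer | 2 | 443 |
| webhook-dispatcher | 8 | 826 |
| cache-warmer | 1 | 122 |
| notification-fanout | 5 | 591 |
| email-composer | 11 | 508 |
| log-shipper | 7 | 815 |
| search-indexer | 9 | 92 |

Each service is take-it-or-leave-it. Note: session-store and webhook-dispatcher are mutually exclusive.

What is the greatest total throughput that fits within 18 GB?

2206

Greedy by ratio would take session-store + pdf-renderer + cache-warmer + notification-fanout + log-shipper: 18 GB used, total 2046.
Replace session-store and notification-fanout with webhook-dispatcher: the trade gains 160 net, giving 2206 at 18 GB.
Every other selection either busts 18 GB or breaks a pairing rule or fails to beat 2206.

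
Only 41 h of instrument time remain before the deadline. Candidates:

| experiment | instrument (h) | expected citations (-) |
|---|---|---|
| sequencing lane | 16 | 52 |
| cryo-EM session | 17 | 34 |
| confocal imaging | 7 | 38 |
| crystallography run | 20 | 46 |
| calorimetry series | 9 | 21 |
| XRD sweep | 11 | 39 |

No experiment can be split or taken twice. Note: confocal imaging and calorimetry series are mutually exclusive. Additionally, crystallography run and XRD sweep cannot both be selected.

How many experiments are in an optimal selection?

3

Best achievable expected citations is 129.
sequencing lane + confocal imaging + XRD sweep hits 129 at 34 h.
All optima have 3 experiments.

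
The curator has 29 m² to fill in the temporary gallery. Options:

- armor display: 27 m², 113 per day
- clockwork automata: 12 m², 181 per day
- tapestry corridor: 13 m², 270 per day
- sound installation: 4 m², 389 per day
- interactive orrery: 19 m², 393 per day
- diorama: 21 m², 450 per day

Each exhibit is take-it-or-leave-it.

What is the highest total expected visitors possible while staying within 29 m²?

Greedy by ratio would take sound installation + diorama: 25 m² used, total 839.
The 21 m² tied up in diorama is better spent on clockwork automata + tapestry corridor — total rises to 840 (29 m²).

840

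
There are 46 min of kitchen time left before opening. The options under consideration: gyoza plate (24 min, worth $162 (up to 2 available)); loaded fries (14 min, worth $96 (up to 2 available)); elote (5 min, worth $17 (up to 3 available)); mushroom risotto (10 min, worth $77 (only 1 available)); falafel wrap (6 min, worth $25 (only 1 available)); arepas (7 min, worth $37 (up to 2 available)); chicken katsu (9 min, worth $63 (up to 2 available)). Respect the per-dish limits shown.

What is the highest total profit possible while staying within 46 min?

318

Filling by ratio: loaded fries + mushroom risotto + 2×chicken katsu for 299, with 4 min left unused.
The 10 min tied up in mushroom risotto is better spent on loaded fries — total rises to 318 (46 min).
Nothing else within 46 min beats 318.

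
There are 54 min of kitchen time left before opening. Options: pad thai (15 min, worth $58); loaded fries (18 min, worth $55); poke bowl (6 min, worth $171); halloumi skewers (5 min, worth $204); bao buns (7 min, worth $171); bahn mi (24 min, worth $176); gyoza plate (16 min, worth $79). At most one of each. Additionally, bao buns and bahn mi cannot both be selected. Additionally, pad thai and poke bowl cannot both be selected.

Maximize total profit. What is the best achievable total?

680

Taking loaded fries + poke bowl + halloumi skewers + bao buns + gyoza plate: 52 min used, 680 in profit.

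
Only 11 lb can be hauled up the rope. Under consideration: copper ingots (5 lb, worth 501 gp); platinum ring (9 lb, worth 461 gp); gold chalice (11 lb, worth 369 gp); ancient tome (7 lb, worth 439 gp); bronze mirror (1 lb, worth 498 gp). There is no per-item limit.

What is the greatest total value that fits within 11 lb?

5478

Ranking by ratio (value/lb): bronze mirror 498.00, copper ingots 100.20, ancient tome 62.71, platinum ring 51.22.
The ratio ordering already packs tightly: 11×bronze mirror, 11 lb, 5478.
Every other selection either busts 11 lb or fails to beat 5478.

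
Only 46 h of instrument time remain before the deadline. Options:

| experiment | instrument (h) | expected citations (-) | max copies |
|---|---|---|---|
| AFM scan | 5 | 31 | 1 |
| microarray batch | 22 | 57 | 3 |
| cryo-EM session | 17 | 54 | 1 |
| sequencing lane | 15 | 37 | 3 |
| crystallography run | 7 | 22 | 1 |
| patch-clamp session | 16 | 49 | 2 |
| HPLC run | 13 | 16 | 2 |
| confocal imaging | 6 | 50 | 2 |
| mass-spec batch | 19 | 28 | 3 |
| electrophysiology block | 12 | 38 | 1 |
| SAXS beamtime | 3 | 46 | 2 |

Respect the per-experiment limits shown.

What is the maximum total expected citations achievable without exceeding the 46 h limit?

294

Density check — SAXS beamtime 15.33, confocal imaging 8.33, AFM scan 6.20, cryo-EM session 3.18 are the best per h.
Taking the top-ratio experiments first gives AFM scan + cryo-EM session + 2×confocal imaging + 2×SAXS beamtime for 277 (40 h).
Dropping cryo-EM session frees 17 h; slotting in crystallography run + patch-clamp session (23 h) lifts the total to 294 at 46 h.
That's the maximum — no swap from here does better than 294.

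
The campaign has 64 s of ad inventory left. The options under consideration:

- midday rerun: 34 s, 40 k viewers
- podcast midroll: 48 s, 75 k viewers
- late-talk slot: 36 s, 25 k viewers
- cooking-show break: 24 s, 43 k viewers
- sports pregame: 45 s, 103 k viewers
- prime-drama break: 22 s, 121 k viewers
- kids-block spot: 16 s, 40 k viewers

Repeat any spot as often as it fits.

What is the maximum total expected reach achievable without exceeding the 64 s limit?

282

Taking 2×prime-drama break + kids-block spot: 60 s used, 282 in expected reach.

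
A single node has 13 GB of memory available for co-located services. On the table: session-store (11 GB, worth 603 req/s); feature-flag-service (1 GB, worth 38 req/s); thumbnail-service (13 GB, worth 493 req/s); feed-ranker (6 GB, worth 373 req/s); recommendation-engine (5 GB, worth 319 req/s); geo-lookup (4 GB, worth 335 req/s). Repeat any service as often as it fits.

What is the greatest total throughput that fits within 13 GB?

1043

Best packing: feature-flag-service + 3×geo-lookup — 13 GB, 1043 total.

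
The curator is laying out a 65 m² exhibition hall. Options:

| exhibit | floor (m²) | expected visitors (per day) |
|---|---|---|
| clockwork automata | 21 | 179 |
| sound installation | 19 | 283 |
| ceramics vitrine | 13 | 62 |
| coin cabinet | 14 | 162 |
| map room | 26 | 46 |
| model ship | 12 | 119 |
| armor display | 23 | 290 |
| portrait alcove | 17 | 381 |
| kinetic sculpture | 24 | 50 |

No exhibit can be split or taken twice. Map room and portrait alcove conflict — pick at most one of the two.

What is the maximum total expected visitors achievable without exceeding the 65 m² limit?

Best packing: sound installation + armor display + portrait alcove — 59 m², 954 total.

954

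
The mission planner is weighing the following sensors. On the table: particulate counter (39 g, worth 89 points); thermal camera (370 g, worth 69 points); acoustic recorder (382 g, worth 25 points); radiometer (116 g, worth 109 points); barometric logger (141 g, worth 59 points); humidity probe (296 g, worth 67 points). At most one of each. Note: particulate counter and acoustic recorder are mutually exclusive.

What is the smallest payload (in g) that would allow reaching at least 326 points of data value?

Minimise g subject to total data value ≥ 326.
particulate counter + thermal camera + radiometer + barometric logger: 326 data value at 666 g.
Below 666 g the best achievable stays under 326.

666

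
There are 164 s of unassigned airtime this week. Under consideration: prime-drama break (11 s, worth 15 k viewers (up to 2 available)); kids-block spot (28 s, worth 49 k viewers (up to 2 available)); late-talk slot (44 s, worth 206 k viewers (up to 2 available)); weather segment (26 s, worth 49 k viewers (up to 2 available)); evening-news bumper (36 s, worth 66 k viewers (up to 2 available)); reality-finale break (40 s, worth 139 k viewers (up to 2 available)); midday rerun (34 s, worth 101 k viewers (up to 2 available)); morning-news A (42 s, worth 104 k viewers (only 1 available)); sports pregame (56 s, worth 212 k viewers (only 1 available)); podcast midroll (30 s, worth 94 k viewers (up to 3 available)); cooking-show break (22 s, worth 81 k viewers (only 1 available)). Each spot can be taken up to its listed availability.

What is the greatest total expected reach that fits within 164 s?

A density-first pass picks prime-drama break + 2×late-talk slot + sports pregame — 639 at 155 s.
The 67 s tied up in prime-drama break and sports pregame is better spent on reality-finale break + midday rerun — total rises to 652 (162 s).
That's the maximum — no swap from here does better than 652.

652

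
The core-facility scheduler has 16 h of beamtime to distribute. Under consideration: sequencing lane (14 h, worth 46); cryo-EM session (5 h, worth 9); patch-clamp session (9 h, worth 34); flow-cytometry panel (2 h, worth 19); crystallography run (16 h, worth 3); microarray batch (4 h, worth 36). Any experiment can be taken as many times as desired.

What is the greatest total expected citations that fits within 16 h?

152

The ratio ordering already packs tightly: 8×flow-cytometry panel, 16 h, 152.
That's the maximum — no swap from here does better than 152.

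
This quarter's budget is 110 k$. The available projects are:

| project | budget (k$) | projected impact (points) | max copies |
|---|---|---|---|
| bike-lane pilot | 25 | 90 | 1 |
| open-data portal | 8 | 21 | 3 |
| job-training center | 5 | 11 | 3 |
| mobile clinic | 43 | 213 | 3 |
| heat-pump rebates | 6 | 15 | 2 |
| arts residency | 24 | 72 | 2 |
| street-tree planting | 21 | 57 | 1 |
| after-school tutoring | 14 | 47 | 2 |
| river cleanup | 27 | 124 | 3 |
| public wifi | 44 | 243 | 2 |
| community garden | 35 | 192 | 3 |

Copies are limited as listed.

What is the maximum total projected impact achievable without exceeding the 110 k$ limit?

587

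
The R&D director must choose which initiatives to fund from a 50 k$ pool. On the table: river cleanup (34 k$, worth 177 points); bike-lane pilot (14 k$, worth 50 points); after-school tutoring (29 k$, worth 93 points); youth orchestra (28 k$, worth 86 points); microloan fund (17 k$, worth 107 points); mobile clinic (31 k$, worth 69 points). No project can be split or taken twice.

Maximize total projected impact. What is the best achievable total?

227

Density check — microloan fund 6.29, river cleanup 5.21, bike-lane pilot 3.57, after-school tutoring 3.21 are the best per k$.
The ratio heuristic lands on bike-lane pilot + microloan fund (157) but leaves 19 k$ idle.
The 17 k$ tied up in microloan fund is better spent on river cleanup — total rises to 227 (48 k$).
Runner-up after-school tutoring + microloan fund tops out at 200.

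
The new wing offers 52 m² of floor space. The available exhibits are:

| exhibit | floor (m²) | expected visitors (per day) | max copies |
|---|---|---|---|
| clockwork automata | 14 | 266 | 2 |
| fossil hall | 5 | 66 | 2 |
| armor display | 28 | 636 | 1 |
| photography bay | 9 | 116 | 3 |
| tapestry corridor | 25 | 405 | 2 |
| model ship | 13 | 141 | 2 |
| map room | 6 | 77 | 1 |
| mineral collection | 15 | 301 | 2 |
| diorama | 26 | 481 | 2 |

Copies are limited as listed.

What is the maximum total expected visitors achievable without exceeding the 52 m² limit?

1053

Greedy by ratio would take fossil hall + armor display + mineral collection: 48 m² used, total 1003.
Dropping fossil hall frees 5 m²; slotting in photography bay (9 m²) lifts the total to 1053 at 52 m².
That's the maximum — no swap from here does better than 1053.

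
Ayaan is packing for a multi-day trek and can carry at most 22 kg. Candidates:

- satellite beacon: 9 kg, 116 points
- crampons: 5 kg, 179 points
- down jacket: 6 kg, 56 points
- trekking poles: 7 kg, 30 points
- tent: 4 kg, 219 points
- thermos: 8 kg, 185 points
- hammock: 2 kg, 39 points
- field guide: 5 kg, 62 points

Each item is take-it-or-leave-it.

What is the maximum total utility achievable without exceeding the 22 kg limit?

Density check — tent 54.75, crampons 35.80, thermos 23.12 are the best per kg.
Taking the top-ratio items first gives crampons + tent + thermos + hammock for 622 (19 kg).
The 2 kg tied up in hammock is better spent on field guide — total rises to 645 (22 kg).
Next best is crampons + tent + thermos + hammock at 622 (19 kg) — short by 23.

645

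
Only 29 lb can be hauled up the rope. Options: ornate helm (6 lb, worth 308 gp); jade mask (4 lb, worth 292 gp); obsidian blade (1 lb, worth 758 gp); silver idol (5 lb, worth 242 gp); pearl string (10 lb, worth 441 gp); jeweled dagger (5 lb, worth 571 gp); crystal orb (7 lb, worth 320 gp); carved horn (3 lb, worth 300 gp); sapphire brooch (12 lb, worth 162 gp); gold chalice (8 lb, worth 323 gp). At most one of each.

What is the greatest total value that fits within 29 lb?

Taking the top-ratio items first gives ornate helm + jade mask + obsidian blade + silver idol + jeweled dagger + carved horn for 2471 (24 lb).
Replace silver idol with pearl string: the trade gains 199 net, giving 2670 at 29 lb.
Next best is jade mask + obsidian blade + silver idol + pearl string + jeweled dagger + carved horn at 2604 (28 lb) — short by 66.

2670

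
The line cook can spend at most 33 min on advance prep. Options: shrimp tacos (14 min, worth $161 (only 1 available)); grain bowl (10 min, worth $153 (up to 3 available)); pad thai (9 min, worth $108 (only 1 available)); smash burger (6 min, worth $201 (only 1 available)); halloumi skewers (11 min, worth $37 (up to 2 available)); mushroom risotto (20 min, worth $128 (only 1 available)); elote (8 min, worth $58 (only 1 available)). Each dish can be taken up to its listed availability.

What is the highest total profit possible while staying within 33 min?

Ranking by ratio (profit/min): smash burger 33.50, grain bowl 15.30, pad thai 12.00.
A density-first pass picks 2×grain bowl + smash burger — 507 at 26 min.
Replace grain bowl with pad thai + elote: the trade gains 13 net, giving 520 at 33 min.
Nothing else within 33 min beats 520.

520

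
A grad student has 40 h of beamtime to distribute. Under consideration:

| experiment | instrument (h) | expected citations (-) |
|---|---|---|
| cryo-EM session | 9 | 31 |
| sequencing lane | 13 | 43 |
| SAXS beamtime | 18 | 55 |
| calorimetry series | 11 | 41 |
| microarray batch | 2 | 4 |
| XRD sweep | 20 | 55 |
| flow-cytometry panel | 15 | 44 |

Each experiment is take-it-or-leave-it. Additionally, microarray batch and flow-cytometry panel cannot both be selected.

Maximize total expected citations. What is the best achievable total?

131

Filling by ratio: cryo-EM session + sequencing lane + calorimetry series + microarray batch for 119, with 5 h left unused.
Replace sequencing lane with SAXS beamtime: the trade gains 12 net, giving 131 at 40 h.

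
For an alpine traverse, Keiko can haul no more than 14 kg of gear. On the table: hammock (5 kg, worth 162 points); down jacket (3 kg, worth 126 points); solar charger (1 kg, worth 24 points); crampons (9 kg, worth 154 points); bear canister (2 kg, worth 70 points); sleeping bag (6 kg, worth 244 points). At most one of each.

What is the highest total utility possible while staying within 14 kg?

Filling by ratio: down jacket + solar charger + bear canister + sleeping bag for 464, with 2 kg left unused.
Dropping solar charger and bear canister frees 3 kg; slotting in hammock (5 kg) lifts the total to 532 at 14 kg.

532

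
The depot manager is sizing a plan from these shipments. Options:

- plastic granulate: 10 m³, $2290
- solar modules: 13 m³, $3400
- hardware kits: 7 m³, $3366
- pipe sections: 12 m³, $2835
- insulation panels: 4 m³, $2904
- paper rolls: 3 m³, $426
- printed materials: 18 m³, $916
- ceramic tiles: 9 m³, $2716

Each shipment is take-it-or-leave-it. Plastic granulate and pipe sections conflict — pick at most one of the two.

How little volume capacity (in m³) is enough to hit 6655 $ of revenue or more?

14

Minimise m³ subject to total revenue ≥ 6655.
Taking hardware kits + insulation panels + paper rolls gives 6696 (≥ 6655) for 14 m³.
No combination under 14 m³ hits 6655.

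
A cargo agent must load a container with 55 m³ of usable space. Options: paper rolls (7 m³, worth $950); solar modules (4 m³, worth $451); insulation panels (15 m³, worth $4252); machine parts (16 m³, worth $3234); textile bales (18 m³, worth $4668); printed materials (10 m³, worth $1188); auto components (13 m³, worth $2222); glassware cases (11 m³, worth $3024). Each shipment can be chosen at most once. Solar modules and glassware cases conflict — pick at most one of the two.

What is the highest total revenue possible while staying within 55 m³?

13132

Taking insulation panels + textile bales + printed materials + glassware cases: 54 m³ used, 13132 in revenue.
Every other selection either busts 55 m³ or breaks a pairing rule or fails to beat 13132.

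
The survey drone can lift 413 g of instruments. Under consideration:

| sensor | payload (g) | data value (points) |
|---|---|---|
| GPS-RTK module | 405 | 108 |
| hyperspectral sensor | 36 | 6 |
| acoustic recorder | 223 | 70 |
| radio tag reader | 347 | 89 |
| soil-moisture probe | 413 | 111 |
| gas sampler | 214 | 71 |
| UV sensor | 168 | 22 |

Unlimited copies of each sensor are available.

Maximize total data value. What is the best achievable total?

A density-first pass picks 5×hyperspectral sensor + gas sampler — 101 at 394 g.
The 394 g tied up in 5×hyperspectral sensor and gas sampler is better spent on soil-moisture probe — total rises to 111 (413 g).
Nothing else within 413 g beats 111.

111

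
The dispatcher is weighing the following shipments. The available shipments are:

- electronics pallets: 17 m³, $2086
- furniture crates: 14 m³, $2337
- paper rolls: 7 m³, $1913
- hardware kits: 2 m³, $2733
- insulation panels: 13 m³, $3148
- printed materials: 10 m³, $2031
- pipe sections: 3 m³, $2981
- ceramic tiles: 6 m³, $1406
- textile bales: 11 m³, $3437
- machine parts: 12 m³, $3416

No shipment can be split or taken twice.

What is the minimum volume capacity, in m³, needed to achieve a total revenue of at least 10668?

23

Look for the lowest-volume combination reaching 10668.
Taking paper rolls + hardware kits + pipe sections + textile bales gives 11064 (≥ 10668) for 23 m³.
Any bundle with less than 23 m³ falls short of 10668.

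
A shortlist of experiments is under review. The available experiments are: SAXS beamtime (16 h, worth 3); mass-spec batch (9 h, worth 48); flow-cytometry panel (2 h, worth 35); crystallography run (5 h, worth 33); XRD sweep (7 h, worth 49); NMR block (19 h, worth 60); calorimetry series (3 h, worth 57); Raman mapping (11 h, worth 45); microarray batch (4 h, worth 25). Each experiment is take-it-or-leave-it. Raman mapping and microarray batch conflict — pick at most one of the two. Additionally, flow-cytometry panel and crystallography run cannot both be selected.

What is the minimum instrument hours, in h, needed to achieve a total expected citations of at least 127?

12

Look for the lowest-instrument combination reaching 127.
flow-cytometry panel + XRD sweep + calorimetry series reaches 141 using 12 h.
No combination under 12 h hits 127.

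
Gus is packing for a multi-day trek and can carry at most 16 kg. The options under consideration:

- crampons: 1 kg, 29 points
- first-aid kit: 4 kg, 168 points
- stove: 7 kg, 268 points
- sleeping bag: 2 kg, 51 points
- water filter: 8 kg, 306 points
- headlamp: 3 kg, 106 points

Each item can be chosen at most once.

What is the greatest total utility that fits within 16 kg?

609

Density check — first-aid kit 42.00, stove 38.29, water filter 38.25, headlamp 35.33 are the best per kg.
Filling by ratio: crampons + first-aid kit + stove + headlamp for 571, with 1 kg left unused.
The 7 kg tied up in stove is better spent on water filter — total rises to 609 (16 kg).
Runner-up crampons + stove + water filter tops out at 603.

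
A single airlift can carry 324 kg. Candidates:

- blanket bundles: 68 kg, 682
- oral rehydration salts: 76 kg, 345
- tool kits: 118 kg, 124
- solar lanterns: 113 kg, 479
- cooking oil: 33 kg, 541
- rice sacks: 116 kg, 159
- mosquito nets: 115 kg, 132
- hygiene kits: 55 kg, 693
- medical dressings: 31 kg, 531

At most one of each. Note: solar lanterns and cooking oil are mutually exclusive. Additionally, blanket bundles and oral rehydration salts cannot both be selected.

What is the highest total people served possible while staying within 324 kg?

Best packing: blanket bundles + cooking oil + rice sacks + hygiene kits + medical dressings — 303 kg, 2606 total.

2606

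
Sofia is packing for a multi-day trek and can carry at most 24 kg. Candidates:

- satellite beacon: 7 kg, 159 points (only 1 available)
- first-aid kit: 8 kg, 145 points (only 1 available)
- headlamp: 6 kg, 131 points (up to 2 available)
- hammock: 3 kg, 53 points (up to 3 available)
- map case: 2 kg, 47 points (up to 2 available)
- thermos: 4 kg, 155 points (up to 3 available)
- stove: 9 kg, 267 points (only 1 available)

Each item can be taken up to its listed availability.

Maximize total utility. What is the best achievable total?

785

Filling by ratio: map case + 3×thermos + stove for 779, with 1 kg left unused.
The 2 kg tied up in map case is better spent on hammock — total rises to 785 (24 kg).
No other feasible combination exceeds 785.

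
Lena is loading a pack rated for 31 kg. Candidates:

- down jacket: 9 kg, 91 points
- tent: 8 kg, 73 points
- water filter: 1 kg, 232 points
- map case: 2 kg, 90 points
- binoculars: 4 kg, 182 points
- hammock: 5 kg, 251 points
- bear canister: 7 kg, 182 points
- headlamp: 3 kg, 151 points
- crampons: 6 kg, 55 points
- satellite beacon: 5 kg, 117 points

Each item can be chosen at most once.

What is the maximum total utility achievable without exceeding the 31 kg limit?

1205

Water filter + map case + binoculars + hammock + bear canister + headlamp + satellite beacon uses 27 of the 31 kg and totals 1205.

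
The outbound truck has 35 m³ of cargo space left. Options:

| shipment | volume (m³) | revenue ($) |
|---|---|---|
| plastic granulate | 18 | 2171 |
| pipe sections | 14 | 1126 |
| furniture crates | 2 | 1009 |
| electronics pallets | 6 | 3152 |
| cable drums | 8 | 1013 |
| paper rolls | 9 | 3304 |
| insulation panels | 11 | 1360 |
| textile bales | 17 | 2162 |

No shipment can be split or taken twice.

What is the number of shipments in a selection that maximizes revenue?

The maximum revenue within 35 m³ is 9636.
plastic granulate + furniture crates + electronics pallets + paper rolls hits 9636 at 35 m³.
All optima have 4 shipments.

4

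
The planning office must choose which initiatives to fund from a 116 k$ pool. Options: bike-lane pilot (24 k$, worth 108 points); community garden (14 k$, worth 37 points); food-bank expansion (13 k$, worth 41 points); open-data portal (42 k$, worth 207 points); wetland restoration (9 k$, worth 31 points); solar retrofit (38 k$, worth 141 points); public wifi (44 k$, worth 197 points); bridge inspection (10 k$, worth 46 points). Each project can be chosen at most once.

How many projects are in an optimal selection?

3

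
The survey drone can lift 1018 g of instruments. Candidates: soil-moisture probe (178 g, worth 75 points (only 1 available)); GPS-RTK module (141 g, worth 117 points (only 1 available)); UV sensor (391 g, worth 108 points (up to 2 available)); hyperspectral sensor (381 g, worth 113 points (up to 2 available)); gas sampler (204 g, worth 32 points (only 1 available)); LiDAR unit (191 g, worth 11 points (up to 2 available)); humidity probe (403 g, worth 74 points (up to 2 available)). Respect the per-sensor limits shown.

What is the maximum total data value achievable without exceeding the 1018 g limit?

343

By data value per g: GPS-RTK module 0.83, soil-moisture probe 0.42, hyperspectral sensor 0.30 lead.
Greedy by ratio would take soil-moisture probe + GPS-RTK module + hyperspectral sensor + gas sampler: 904 g used, total 337.
The 382 g tied up in soil-moisture probe and gas sampler is better spent on hyperspectral sensor — total rises to 343 (903 g).
Every other selection either busts 1018 g or exceeds an availability limit or fails to beat 343.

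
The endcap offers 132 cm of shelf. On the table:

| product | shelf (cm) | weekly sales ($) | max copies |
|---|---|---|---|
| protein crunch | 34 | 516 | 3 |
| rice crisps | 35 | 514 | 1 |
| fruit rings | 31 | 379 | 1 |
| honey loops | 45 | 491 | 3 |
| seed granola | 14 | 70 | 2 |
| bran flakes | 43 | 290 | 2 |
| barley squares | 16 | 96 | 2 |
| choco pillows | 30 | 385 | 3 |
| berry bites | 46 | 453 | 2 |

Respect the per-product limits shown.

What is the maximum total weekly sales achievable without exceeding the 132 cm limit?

1933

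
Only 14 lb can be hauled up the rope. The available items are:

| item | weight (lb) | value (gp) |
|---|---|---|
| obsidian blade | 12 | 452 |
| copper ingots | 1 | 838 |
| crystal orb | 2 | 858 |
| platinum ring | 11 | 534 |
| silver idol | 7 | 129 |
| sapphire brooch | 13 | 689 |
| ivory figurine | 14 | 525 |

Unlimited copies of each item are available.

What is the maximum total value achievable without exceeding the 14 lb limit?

11732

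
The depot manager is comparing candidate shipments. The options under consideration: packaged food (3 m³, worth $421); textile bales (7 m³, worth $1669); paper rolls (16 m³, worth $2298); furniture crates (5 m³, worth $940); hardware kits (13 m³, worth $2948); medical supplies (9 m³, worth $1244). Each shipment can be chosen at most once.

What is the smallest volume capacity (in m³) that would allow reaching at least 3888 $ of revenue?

Look for the lowest-volume combination reaching 3888.
Taking furniture crates + hardware kits gives 3888 (≥ 3888) for 18 m³.
Below 18 m³ the best achievable stays under 3888.

18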